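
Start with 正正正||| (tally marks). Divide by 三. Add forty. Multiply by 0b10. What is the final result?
Convert 正正正||| (tally marks) → 5 + 5 + 5 + 3 = 18 (decimal)
Start: 18
Convert 三 (Chinese numeral) → 3 (decimal)
18 ÷ 3 = 6
Convert forty (English words) → 40 (decimal)
6 + 40 = 46
Convert 0b10 (binary) → 2 (decimal)
46 × 2 = 92
92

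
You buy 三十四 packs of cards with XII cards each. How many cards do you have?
Convert XII (Roman numeral) → 10 + 1 + 1 = 12 (decimal)
Convert 三十四 (Chinese numeral) → 3×10 + 4 = 34 (decimal)
Compute 12 × 34 = 408
408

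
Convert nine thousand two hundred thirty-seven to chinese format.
Convert nine thousand two hundred thirty-seven (English words) → 9×1000 + 2×100 + 37 = 9237 (decimal)
Convert 9237 (decimal) → 9237 = 9×1000 + 2×100 + 3×10 + 7 → 九千二百三十七 (Chinese numeral)
九千二百三十七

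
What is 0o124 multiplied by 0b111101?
Convert 0o124 (octal) → 1×64 + 2×8 + 4 = 84 (decimal)
Convert 0b111101 (binary) → 32 + 16 + 8 + 4 + 1 = 61 (decimal)
Compute 84 × 61 = 5124
5124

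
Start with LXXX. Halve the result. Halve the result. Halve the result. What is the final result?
Convert LXXX (Roman numeral) → 50 + 10 + 10 + 10 = 80 (decimal)
Start: 80
80 ÷ 2 = 40
40 ÷ 2 = 20
20 ÷ 2 = 10
10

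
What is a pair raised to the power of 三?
Convert a pair (colloquial) → 2 (decimal)
Convert 三 (Chinese numeral) → 3 (decimal)
Compute 2 ^ 3 = 8
8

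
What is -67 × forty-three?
Convert forty-three (English words) → 43 (decimal)
Compute -67 × 43 = -2881
-2881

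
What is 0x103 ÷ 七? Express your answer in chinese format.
Convert 0x103 (hexadecimal) → 1×256 + 3 = 259 (decimal)
Convert 七 (Chinese numeral) → 7 (decimal)
Compute 259 ÷ 7 = 37
Convert 37 (decimal) → 37 = 3×10 + 7 → 三十七 (Chinese numeral)
三十七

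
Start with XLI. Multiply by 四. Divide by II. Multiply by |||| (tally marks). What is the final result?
Convert XLI (Roman numeral) → 40 + 1 = 41 (decimal)
Start: 41
Convert 四 (Chinese numeral) → 4 (decimal)
41 × 4 = 164
Convert II (Roman numeral) → 1 + 1 = 2 (decimal)
164 ÷ 2 = 82
Convert |||| (tally marks) → 4 (decimal)
82 × 4 = 328
328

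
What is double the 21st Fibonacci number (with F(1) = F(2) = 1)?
The 21st Fibonacci number (with F(1) = F(2) = 1) = 10946
Compute 10946 × 2 = 21892
21892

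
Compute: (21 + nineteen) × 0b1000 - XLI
Convert nineteen (English words) → 19 (decimal)
Convert 0b1000 (binary) → 8 (decimal)
Convert XLI (Roman numeral) → 40 + 1 = 41 (decimal)
Expression in decimal: (21 + 19) × 8 - 41
Parentheses first: 21 + 19 = 40
Multiply: 40 × 8 = 320
Subtract: 320 - 41 = 279
279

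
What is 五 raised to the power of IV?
Convert 五 (Chinese numeral) → 5 (decimal)
Convert IV (Roman numeral) → 4 (decimal)
Compute 5 ^ 4 = 625
625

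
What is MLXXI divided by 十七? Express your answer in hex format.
Convert MLXXI (Roman numeral) → 1000 + 50 + 10 + 10 + 1 = 1071 (decimal)
Convert 十七 (Chinese numeral) → 1×10 + 7 = 17 (decimal)
Compute 1071 ÷ 17 = 63
Convert 63 (decimal) → 63 = 3×16 + 15 → 0x3F (hexadecimal)
0x3F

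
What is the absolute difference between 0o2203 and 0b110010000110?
Convert 0o2203 (octal) → 2×512 + 2×64 + 3 = 1155 (decimal)
Convert 0b110010000110 (binary) → 2048 + 1024 + 128 + 4 + 2 = 3206 (decimal)
Compute |1155 - 3206| = 2051
2051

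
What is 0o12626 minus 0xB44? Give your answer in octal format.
Convert 0o12626 (octal) → 1×4096 + 2×512 + 6×64 + 2×8 + 6 = 5526 (decimal)
Convert 0xB44 (hexadecimal) → 11×256 + 4×16 + 4 = 2884 (decimal)
Compute 5526 - 2884 = 2642
Convert 2642 (decimal) → 2642 = 5×512 + 1×64 + 2×8 + 2 → 0o5122 (octal)
0o5122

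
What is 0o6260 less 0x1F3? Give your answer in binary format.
Convert 0o6260 (octal) → 6×512 + 2×64 + 6×8 = 3248 (decimal)
Convert 0x1F3 (hexadecimal) → 1×256 + 15×16 + 3 = 499 (decimal)
Compute 3248 - 499 = 2749
Convert 2749 (decimal) → 2749 = 2048 + 512 + 128 + 32 + 16 + 8 + 4 + 1 → 0b101010111101 (binary)
0b101010111101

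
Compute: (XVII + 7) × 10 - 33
Convert XVII (Roman numeral) → 10 + 5 + 1 + 1 = 17 (decimal)
Expression in decimal: (17 + 7) × 10 - 33
Parentheses first: 17 + 7 = 24
Multiply: 24 × 10 = 240
Subtract: 240 - 33 = 207
207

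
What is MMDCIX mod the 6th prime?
Convert MMDCIX (Roman numeral) → 1000 + 1000 + 500 + 100 + 9 = 2609 (decimal)
Convert the 6th prime (prime index) → 13 (decimal)
Compute 2609 mod 13 = 9
9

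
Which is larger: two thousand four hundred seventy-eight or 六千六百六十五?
Convert two thousand four hundred seventy-eight (English words) → 2×1000 + 4×100 + 78 = 2478 (decimal)
Convert 六千六百六十五 (Chinese numeral) → 6×1000 + 6×100 + 6×10 + 5 = 6665 (decimal)
Compare 2478 vs 6665: larger = 6665
6665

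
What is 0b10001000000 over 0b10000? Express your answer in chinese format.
Convert 0b10001000000 (binary) → 1024 + 64 = 1088 (decimal)
Convert 0b10000 (binary) → 16 (decimal)
Compute 1088 ÷ 16 = 68
Convert 68 (decimal) → 68 = 6×10 + 8 → 六十八 (Chinese numeral)
六十八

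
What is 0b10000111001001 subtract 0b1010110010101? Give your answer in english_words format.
Convert 0b10000111001001 (binary) → 8192 + 256 + 128 + 64 + 8 + 1 = 8649 (decimal)
Convert 0b1010110010101 (binary) → 4096 + 1024 + 256 + 128 + 16 + 4 + 1 = 5525 (decimal)
Compute 8649 - 5525 = 3124
Convert 3124 (decimal) → 3124 = 3×1000 + 1×100 + 24 → three thousand one hundred twenty-four (English words)
three thousand one hundred twenty-four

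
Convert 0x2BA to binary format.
Convert 0x2BA (hexadecimal) → 2×256 + 11×16 + 10 = 698 (decimal)
Convert 698 (decimal) → 698 = 512 + 128 + 32 + 16 + 8 + 2 → 0b1010111010 (binary)
0b1010111010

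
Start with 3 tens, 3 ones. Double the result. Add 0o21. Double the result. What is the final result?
Convert 3 tens, 3 ones (place-value notation) → 3×10 + 3 = 33 (decimal)
Start: 33
33 × 2 = 66
Convert 0o21 (octal) → 2×8 + 1 = 17 (decimal)
66 + 17 = 83
83 × 2 = 166
166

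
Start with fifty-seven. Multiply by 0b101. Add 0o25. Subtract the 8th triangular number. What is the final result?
Convert fifty-seven (English words) → 57 (decimal)
Start: 57
Convert 0b101 (binary) → 4 + 1 = 5 (decimal)
57 × 5 = 285
Convert 0o25 (octal) → 2×8 + 5 = 21 (decimal)
285 + 21 = 306
Convert the 8th triangular number (triangular index) → 8×9/2 = 36 (decimal)
306 - 36 = 270
270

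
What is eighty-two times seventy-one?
Convert eighty-two (English words) → 82 (decimal)
Convert seventy-one (English words) → 71 (decimal)
Compute 82 × 71 = 5822
5822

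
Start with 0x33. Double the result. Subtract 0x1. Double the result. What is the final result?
Convert 0x33 (hexadecimal) → 3×16 + 3 = 51 (decimal)
Start: 51
51 × 2 = 102
Convert 0x1 (hexadecimal) → 1 (decimal)
102 - 1 = 101
101 × 2 = 202
202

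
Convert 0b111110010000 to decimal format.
Convert 0b111110010000 (binary) → 2048 + 1024 + 512 + 256 + 128 + 16 = 3984 (decimal)
3984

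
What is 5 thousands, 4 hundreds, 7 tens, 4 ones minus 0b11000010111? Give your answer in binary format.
Convert 5 thousands, 4 hundreds, 7 tens, 4 ones (place-value notation) → 5×1000 + 4×100 + 7×10 + 4 = 5474 (decimal)
Convert 0b11000010111 (binary) → 1024 + 512 + 16 + 4 + 2 + 1 = 1559 (decimal)
Compute 5474 - 1559 = 3915
Convert 3915 (decimal) → 3915 = 2048 + 1024 + 512 + 256 + 64 + 8 + 2 + 1 → 0b111101001011 (binary)
0b111101001011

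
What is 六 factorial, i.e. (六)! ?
Convert 六 (Chinese numeral) → 6 (decimal)
Compute 6! = 720
720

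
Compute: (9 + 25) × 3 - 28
Parentheses first: 9 + 25 = 34
Multiply: 34 × 3 = 102
Subtract: 102 - 28 = 74
74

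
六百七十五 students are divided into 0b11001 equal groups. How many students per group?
Convert 六百七十五 (Chinese numeral) → 6×100 + 7×10 + 5 = 675 (decimal)
Convert 0b11001 (binary) → 16 + 8 + 1 = 25 (decimal)
Compute 675 ÷ 25 = 27
27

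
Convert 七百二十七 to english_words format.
Convert 七百二十七 (Chinese numeral) → 7×100 + 2×10 + 7 = 727 (decimal)
Convert 727 (decimal) → 727 = 7×100 + 27 → seven hundred twenty-seven (English words)
seven hundred twenty-seven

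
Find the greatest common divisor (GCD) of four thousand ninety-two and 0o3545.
Convert four thousand ninety-two (English words) → 4×1000 + 92 = 4092 (decimal)
Convert 0o3545 (octal) → 3×512 + 5×64 + 4×8 + 5 = 1893 (decimal)
Compute gcd(4092, 1893) = 3
3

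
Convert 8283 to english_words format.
Convert 8283 (decimal) → 8283 = 8×1000 + 2×100 + 83 → eight thousand two hundred eighty-three (English words)
eight thousand two hundred eighty-three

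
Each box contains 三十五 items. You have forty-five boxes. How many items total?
Convert 三十五 (Chinese numeral) → 3×10 + 5 = 35 (decimal)
Convert forty-five (English words) → 45 (decimal)
Compute 35 × 45 = 1575
1575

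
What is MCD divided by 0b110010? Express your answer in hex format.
Convert MCD (Roman numeral) → 1000 + 400 = 1400 (decimal)
Convert 0b110010 (binary) → 32 + 16 + 2 = 50 (decimal)
Compute 1400 ÷ 50 = 28
Convert 28 (decimal) → 28 = 1×16 + 12 → 0x1C (hexadecimal)
0x1C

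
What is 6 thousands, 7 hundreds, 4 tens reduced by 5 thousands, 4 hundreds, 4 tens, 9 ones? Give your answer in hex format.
Convert 6 thousands, 7 hundreds, 4 tens (place-value notation) → 6×1000 + 7×100 + 4×10 = 6740 (decimal)
Convert 5 thousands, 4 hundreds, 4 tens, 9 ones (place-value notation) → 5×1000 + 4×100 + 4×10 + 9 = 5449 (decimal)
Compute 6740 - 5449 = 1291
Convert 1291 (decimal) → 1291 = 5×256 + 11 → 0x50B (hexadecimal)
0x50B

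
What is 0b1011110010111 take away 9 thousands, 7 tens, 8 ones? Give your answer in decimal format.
Convert 0b1011110010111 (binary) → 4096 + 1024 + 512 + 256 + 128 + 16 + 4 + 2 + 1 = 6039 (decimal)
Convert 9 thousands, 7 tens, 8 ones (place-value notation) → 9×1000 + 7×10 + 8 = 9078 (decimal)
Compute 6039 - 9078 = -3039
-3039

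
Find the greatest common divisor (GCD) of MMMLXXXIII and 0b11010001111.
Convert MMMLXXXIII (Roman numeral) → 1000 + 1000 + 1000 + 50 + 10 + 10 + 10 + 1 + 1 + 1 = 3083 (decimal)
Convert 0b11010001111 (binary) → 1024 + 512 + 128 + 8 + 4 + 2 + 1 = 1679 (decimal)
Compute gcd(3083, 1679) = 1
1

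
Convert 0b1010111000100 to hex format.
Convert 0b1010111000100 (binary) → 4096 + 1024 + 256 + 128 + 64 + 4 = 5572 (decimal)
Convert 5572 (decimal) → 5572 = 1×4096 + 5×256 + 12×16 + 4 → 0x15C4 (hexadecimal)
0x15C4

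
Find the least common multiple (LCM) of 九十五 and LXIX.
Convert 九十五 (Chinese numeral) → 9×10 + 5 = 95 (decimal)
Convert LXIX (Roman numeral) → 50 + 10 + 9 = 69 (decimal)
Compute lcm(95, 69) = 6555
6555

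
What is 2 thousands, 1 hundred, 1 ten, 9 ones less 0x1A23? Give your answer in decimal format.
Convert 2 thousands, 1 hundred, 1 ten, 9 ones (place-value notation) → 2×1000 + 1×100 + 1×10 + 9 = 2119 (decimal)
Convert 0x1A23 (hexadecimal) → 1×4096 + 10×256 + 2×16 + 3 = 6691 (decimal)
Compute 2119 - 6691 = -4572
-4572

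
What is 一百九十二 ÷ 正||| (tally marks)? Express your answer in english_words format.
Convert 一百九十二 (Chinese numeral) → 1×100 + 9×10 + 2 = 192 (decimal)
Convert 正||| (tally marks) → 5 + 3 = 8 (decimal)
Compute 192 ÷ 8 = 24
Convert 24 (decimal) → twenty-four (English words)
twenty-four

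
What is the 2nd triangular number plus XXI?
The 2nd triangular number = 2×3/2 = 3
Convert XXI (Roman numeral) → 10 + 10 + 1 = 21 (decimal)
Compute 3 + 21 = 24
24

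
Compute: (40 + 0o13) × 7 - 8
Convert 0o13 (octal) → 1×8 + 3 = 11 (decimal)
Expression in decimal: (40 + 11) × 7 - 8
Parentheses first: 40 + 11 = 51
Multiply: 51 × 7 = 357
Subtract: 357 - 8 = 349
349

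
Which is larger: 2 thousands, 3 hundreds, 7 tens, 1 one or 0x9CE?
Convert 2 thousands, 3 hundreds, 7 tens, 1 one (place-value notation) → 2×1000 + 3×100 + 7×10 + 1 = 2371 (decimal)
Convert 0x9CE (hexadecimal) → 9×256 + 12×16 + 14 = 2510 (decimal)
Compare 2371 vs 2510: larger = 2510
2510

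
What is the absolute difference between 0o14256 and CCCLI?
Convert 0o14256 (octal) → 1×4096 + 4×512 + 2×64 + 5×8 + 6 = 6318 (decimal)
Convert CCCLI (Roman numeral) → 100 + 100 + 100 + 50 + 1 = 351 (decimal)
Compute |6318 - 351| = 5967
5967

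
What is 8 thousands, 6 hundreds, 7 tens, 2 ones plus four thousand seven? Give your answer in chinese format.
Convert 8 thousands, 6 hundreds, 7 tens, 2 ones (place-value notation) → 8×1000 + 6×100 + 7×10 + 2 = 8672 (decimal)
Convert four thousand seven (English words) → 4×1000 + 7 = 4007 (decimal)
Compute 8672 + 4007 = 12679
Convert 12679 (decimal) → 12679 = 1×10000 + 2×1000 + 6×100 + 7×10 + 9 → 一万二千六百七十九 (Chinese numeral)
一万二千六百七十九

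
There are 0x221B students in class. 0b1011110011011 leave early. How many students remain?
Convert 0x221B (hexadecimal) → 2×4096 + 2×256 + 1×16 + 11 = 8731 (decimal)
Convert 0b1011110011011 (binary) → 4096 + 1024 + 512 + 256 + 128 + 16 + 8 + 2 + 1 = 6043 (decimal)
Compute 8731 - 6043 = 2688
2688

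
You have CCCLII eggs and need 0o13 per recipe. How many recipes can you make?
Convert CCCLII (Roman numeral) → 100 + 100 + 100 + 50 + 1 + 1 = 352 (decimal)
Convert 0o13 (octal) → 1×8 + 3 = 11 (decimal)
Compute 352 ÷ 11 = 32
32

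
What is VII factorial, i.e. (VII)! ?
Convert VII (Roman numeral) → 5 + 1 + 1 = 7 (decimal)
Compute 7! = 5040
5040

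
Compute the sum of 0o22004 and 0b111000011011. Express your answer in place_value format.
Convert 0o22004 (octal) → 2×4096 + 2×512 + 4 = 9220 (decimal)
Convert 0b111000011011 (binary) → 2048 + 1024 + 512 + 16 + 8 + 2 + 1 = 3611 (decimal)
Compute 9220 + 3611 = 12831
Convert 12831 (decimal) → 12831 = 12×1000 + 8×100 + 3×10 + 1 → 12 thousands, 8 hundreds, 3 tens, 1 one (place-value notation)
12 thousands, 8 hundreds, 3 tens, 1 one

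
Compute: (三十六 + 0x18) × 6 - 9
Convert 三十六 (Chinese numeral) → 3×10 + 6 = 36 (decimal)
Convert 0x18 (hexadecimal) → 1×16 + 8 = 24 (decimal)
Expression in decimal: (36 + 24) × 6 - 9
Parentheses first: 36 + 24 = 60
Multiply: 60 × 6 = 360
Subtract: 360 - 9 = 351
351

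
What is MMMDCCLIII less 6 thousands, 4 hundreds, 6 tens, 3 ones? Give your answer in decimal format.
Convert MMMDCCLIII (Roman numeral) → 1000 + 1000 + 1000 + 500 + 100 + 100 + 50 + 1 + 1 + 1 = 3753 (decimal)
Convert 6 thousands, 4 hundreds, 6 tens, 3 ones (place-value notation) → 6×1000 + 4×100 + 6×10 + 3 = 6463 (decimal)
Compute 3753 - 6463 = -2710
-2710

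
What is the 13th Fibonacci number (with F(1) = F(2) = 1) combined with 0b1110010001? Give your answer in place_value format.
Convert the 13th Fibonacci number (with F(1) = F(2) = 1) (Fibonacci index) → 1, 1, 2, 3, 5, 8, 13, 21, 34, 55, 89, 144, 233 → 233 (decimal)
Convert 0b1110010001 (binary) → 512 + 256 + 128 + 16 + 1 = 913 (decimal)
Compute 233 + 913 = 1146
Convert 1146 (decimal) → 1146 = 1×1000 + 1×100 + 4×10 + 6 → 1 thousand, 1 hundred, 4 tens, 6 ones (place-value notation)
1 thousand, 1 hundred, 4 tens, 6 ones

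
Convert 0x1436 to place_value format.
Convert 0x1436 (hexadecimal) → 1×4096 + 4×256 + 3×16 + 6 = 5174 (decimal)
Convert 5174 (decimal) → 5174 = 5×1000 + 1×100 + 7×10 + 4 → 5 thousands, 1 hundred, 7 tens, 4 ones (place-value notation)
5 thousands, 1 hundred, 7 tens, 4 ones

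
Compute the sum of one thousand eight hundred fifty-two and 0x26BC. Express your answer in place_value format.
Convert one thousand eight hundred fifty-two (English words) → 1×1000 + 8×100 + 52 = 1852 (decimal)
Convert 0x26BC (hexadecimal) → 2×4096 + 6×256 + 11×16 + 12 = 9916 (decimal)
Compute 1852 + 9916 = 11768
Convert 11768 (decimal) → 11768 = 11×1000 + 7×100 + 6×10 + 8 → 11 thousands, 7 hundreds, 6 tens, 8 ones (place-value notation)
11 thousands, 7 hundreds, 6 tens, 8 ones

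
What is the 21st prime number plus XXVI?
The 21st prime number = 73
Convert XXVI (Roman numeral) → 10 + 10 + 5 + 1 = 26 (decimal)
Compute 73 + 26 = 99
99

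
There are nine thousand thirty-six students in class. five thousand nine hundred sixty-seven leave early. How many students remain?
Convert nine thousand thirty-six (English words) → 9×1000 + 36 = 9036 (decimal)
Convert five thousand nine hundred sixty-seven (English words) → 5×1000 + 9×100 + 67 = 5967 (decimal)
Compute 9036 - 5967 = 3069
3069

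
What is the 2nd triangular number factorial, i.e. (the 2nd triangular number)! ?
Convert the 2nd triangular number (triangular index) → 2×3/2 = 3 (decimal)
Compute 3! = 6
6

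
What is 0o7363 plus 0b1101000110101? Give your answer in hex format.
Convert 0o7363 (octal) → 7×512 + 3×64 + 6×8 + 3 = 3827 (decimal)
Convert 0b1101000110101 (binary) → 4096 + 2048 + 512 + 32 + 16 + 4 + 1 = 6709 (decimal)
Compute 3827 + 6709 = 10536
Convert 10536 (decimal) → 10536 = 2×4096 + 9×256 + 2×16 + 8 → 0x2928 (hexadecimal)
0x2928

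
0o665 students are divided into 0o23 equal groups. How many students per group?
Convert 0o665 (octal) → 6×64 + 6×8 + 5 = 437 (decimal)
Convert 0o23 (octal) → 2×8 + 3 = 19 (decimal)
Compute 437 ÷ 19 = 23
23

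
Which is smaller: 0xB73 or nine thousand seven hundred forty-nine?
Convert 0xB73 (hexadecimal) → 11×256 + 7×16 + 3 = 2931 (decimal)
Convert nine thousand seven hundred forty-nine (English words) → 9×1000 + 7×100 + 49 = 9749 (decimal)
Compare 2931 vs 9749: smaller = 2931
2931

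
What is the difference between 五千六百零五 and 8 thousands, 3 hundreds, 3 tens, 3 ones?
Convert 五千六百零五 (Chinese numeral) → 5×1000 + 6×100 + 5 = 5605 (decimal)
Convert 8 thousands, 3 hundreds, 3 tens, 3 ones (place-value notation) → 8×1000 + 3×100 + 3×10 + 3 = 8333 (decimal)
Difference: |5605 - 8333| = 2728
2728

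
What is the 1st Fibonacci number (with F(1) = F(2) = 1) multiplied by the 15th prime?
Convert the 1st Fibonacci number (with F(1) = F(2) = 1) (Fibonacci index) → 1 (decimal)
Convert the 15th prime (prime index) → 47 (decimal)
Compute 1 × 47 = 47
47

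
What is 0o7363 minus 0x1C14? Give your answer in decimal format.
Convert 0o7363 (octal) → 7×512 + 3×64 + 6×8 + 3 = 3827 (decimal)
Convert 0x1C14 (hexadecimal) → 1×4096 + 12×256 + 1×16 + 4 = 7188 (decimal)
Compute 3827 - 7188 = -3361
-3361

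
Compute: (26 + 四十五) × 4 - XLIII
Convert 四十五 (Chinese numeral) → 4×10 + 5 = 45 (decimal)
Convert XLIII (Roman numeral) → 40 + 1 + 1 + 1 = 43 (decimal)
Expression in decimal: (26 + 45) × 4 - 43
Parentheses first: 26 + 45 = 71
Multiply: 71 × 4 = 284
Subtract: 284 - 43 = 241
241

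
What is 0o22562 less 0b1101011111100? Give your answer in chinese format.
Convert 0o22562 (octal) → 2×4096 + 2×512 + 5×64 + 6×8 + 2 = 9586 (decimal)
Convert 0b1101011111100 (binary) → 4096 + 2048 + 512 + 128 + 64 + 32 + 16 + 8 + 4 = 6908 (decimal)
Compute 9586 - 6908 = 2678
Convert 2678 (decimal) → 2678 = 2×1000 + 6×100 + 7×10 + 8 → 二千六百七十八 (Chinese numeral)
二千六百七十八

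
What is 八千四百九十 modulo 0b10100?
Convert 八千四百九十 (Chinese numeral) → 8×1000 + 4×100 + 9×10 = 8490 (decimal)
Convert 0b10100 (binary) → 16 + 4 = 20 (decimal)
Compute 8490 mod 20 = 10
10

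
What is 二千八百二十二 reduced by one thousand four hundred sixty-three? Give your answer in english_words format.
Convert 二千八百二十二 (Chinese numeral) → 2×1000 + 8×100 + 2×10 + 2 = 2822 (decimal)
Convert one thousand four hundred sixty-three (English words) → 1×1000 + 4×100 + 63 = 1463 (decimal)
Compute 2822 - 1463 = 1359
Convert 1359 (decimal) → 1359 = 1×1000 + 3×100 + 59 → one thousand three hundred fifty-nine (English words)
one thousand three hundred fifty-nine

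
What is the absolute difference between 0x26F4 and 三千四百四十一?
Convert 0x26F4 (hexadecimal) → 2×4096 + 6×256 + 15×16 + 4 = 9972 (decimal)
Convert 三千四百四十一 (Chinese numeral) → 3×1000 + 4×100 + 4×10 + 1 = 3441 (decimal)
Compute |9972 - 3441| = 6531
6531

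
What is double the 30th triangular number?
The 30th triangular number = 30×31/2 = 465
Compute 465 × 2 = 930
930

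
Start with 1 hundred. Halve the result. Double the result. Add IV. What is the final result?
Convert 1 hundred (place-value notation) → 1×100 = 100 (decimal)
Start: 100
100 ÷ 2 = 50
50 × 2 = 100
Convert IV (Roman numeral) → 4 (decimal)
100 + 4 = 104
104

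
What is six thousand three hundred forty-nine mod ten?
Convert six thousand three hundred forty-nine (English words) → 6×1000 + 3×100 + 49 = 6349 (decimal)
Convert ten (English words) → 10 (decimal)
Compute 6349 mod 10 = 9
9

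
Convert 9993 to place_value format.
Convert 9993 (decimal) → 9993 = 9×1000 + 9×100 + 9×10 + 3 → 9 thousands, 9 hundreds, 9 tens, 3 ones (place-value notation)
9 thousands, 9 hundreds, 9 tens, 3 ones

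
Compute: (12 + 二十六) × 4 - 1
Convert 二十六 (Chinese numeral) → 2×10 + 6 = 26 (decimal)
Expression in decimal: (12 + 26) × 4 - 1
Parentheses first: 12 + 26 = 38
Multiply: 38 × 4 = 152
Subtract: 152 - 1 = 151
151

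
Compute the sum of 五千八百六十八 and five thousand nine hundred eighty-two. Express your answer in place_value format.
Convert 五千八百六十八 (Chinese numeral) → 5×1000 + 8×100 + 6×10 + 8 = 5868 (decimal)
Convert five thousand nine hundred eighty-two (English words) → 5×1000 + 9×100 + 82 = 5982 (decimal)
Compute 5868 + 5982 = 11850
Convert 11850 (decimal) → 11850 = 11×1000 + 8×100 + 5×10 → 11 thousands, 8 hundreds, 5 tens (place-value notation)
11 thousands, 8 hundreds, 5 tens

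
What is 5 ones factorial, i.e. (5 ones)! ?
Convert 5 ones (place-value notation) → 5 (decimal)
Compute 5! = 120
120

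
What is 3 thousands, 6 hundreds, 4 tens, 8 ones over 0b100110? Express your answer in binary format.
Convert 3 thousands, 6 hundreds, 4 tens, 8 ones (place-value notation) → 3×1000 + 6×100 + 4×10 + 8 = 3648 (decimal)
Convert 0b100110 (binary) → 32 + 4 + 2 = 38 (decimal)
Compute 3648 ÷ 38 = 96
Convert 96 (decimal) → 96 = 64 + 32 → 0b1100000 (binary)
0b1100000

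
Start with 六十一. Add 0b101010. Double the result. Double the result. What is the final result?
Convert 六十一 (Chinese numeral) → 6×10 + 1 = 61 (decimal)
Start: 61
Convert 0b101010 (binary) → 32 + 8 + 2 = 42 (decimal)
61 + 42 = 103
103 × 2 = 206
206 × 2 = 412
412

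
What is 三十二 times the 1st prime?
Convert 三十二 (Chinese numeral) → 3×10 + 2 = 32 (decimal)
Convert the 1st prime (prime index) → 2 (decimal)
Compute 32 × 2 = 64
64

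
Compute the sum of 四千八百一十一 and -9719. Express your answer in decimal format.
Convert 四千八百一十一 (Chinese numeral) → 4×1000 + 8×100 + 1×10 + 1 = 4811 (decimal)
Compute 4811 + -9719 = -4908
-4908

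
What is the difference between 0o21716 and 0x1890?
Convert 0o21716 (octal) → 2×4096 + 1×512 + 7×64 + 1×8 + 6 = 9166 (decimal)
Convert 0x1890 (hexadecimal) → 1×4096 + 8×256 + 9×16 = 6288 (decimal)
Difference: |9166 - 6288| = 2878
2878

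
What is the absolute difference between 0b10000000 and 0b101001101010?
Convert 0b10000000 (binary) → 128 (decimal)
Convert 0b101001101010 (binary) → 2048 + 512 + 64 + 32 + 8 + 2 = 2666 (decimal)
Compute |128 - 2666| = 2538
2538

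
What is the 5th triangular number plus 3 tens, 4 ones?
The 5th triangular number = 5×6/2 = 15
Convert 3 tens, 4 ones (place-value notation) → 3×10 + 4 = 34 (decimal)
Compute 15 + 34 = 49
49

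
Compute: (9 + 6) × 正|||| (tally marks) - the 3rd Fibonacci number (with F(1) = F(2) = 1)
Convert 正|||| (tally marks) → 5 + 4 = 9 (decimal)
Convert the 3rd Fibonacci number (with F(1) = F(2) = 1) (Fibonacci index) → 1, 1, 2 → 2 (decimal)
Expression in decimal: (9 + 6) × 9 - 2
Parentheses first: 9 + 6 = 15
Multiply: 15 × 9 = 135
Subtract: 135 - 2 = 133
133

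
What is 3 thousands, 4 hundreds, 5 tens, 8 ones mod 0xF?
Convert 3 thousands, 4 hundreds, 5 tens, 8 ones (place-value notation) → 3×1000 + 4×100 + 5×10 + 8 = 3458 (decimal)
Convert 0xF (hexadecimal) → 15 (decimal)
Compute 3458 mod 15 = 8
8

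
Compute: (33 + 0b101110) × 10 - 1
Convert 0b101110 (binary) → 32 + 8 + 4 + 2 = 46 (decimal)
Expression in decimal: (33 + 46) × 10 - 1
Parentheses first: 33 + 46 = 79
Multiply: 79 × 10 = 790
Subtract: 790 - 1 = 789
789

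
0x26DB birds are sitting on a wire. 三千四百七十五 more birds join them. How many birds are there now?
Convert 0x26DB (hexadecimal) → 2×4096 + 6×256 + 13×16 + 11 = 9947 (decimal)
Convert 三千四百七十五 (Chinese numeral) → 3×1000 + 4×100 + 7×10 + 5 = 3475 (decimal)
Compute 9947 + 3475 = 13422
13422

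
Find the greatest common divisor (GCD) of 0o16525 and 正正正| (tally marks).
Convert 0o16525 (octal) → 1×4096 + 6×512 + 5×64 + 2×8 + 5 = 7509 (decimal)
Convert 正正正| (tally marks) → 5 + 5 + 5 + 1 = 16 (decimal)
Compute gcd(7509, 16) = 1
1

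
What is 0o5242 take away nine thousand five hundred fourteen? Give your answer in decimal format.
Convert 0o5242 (octal) → 5×512 + 2×64 + 4×8 + 2 = 2722 (decimal)
Convert nine thousand five hundred fourteen (English words) → 9×1000 + 5×100 + 14 = 9514 (decimal)
Compute 2722 - 9514 = -6792
-6792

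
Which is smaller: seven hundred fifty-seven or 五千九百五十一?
Convert seven hundred fifty-seven (English words) → 7×100 + 57 = 757 (decimal)
Convert 五千九百五十一 (Chinese numeral) → 5×1000 + 9×100 + 5×10 + 1 = 5951 (decimal)
Compare 757 vs 5951: smaller = 757
757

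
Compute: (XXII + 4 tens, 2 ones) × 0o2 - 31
Convert XXII (Roman numeral) → 10 + 10 + 1 + 1 = 22 (decimal)
Convert 4 tens, 2 ones (place-value notation) → 4×10 + 2 = 42 (decimal)
Convert 0o2 (octal) → 2 (decimal)
Expression in decimal: (22 + 42) × 2 - 31
Parentheses first: 22 + 42 = 64
Multiply: 64 × 2 = 128
Subtract: 128 - 31 = 97
97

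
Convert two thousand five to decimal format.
Convert two thousand five (English words) → 2×1000 + 5 = 2005 (decimal)
2005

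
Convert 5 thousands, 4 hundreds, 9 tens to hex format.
Convert 5 thousands, 4 hundreds, 9 tens (place-value notation) → 5×1000 + 4×100 + 9×10 = 5490 (decimal)
Convert 5490 (decimal) → 5490 = 1×4096 + 5×256 + 7×16 + 2 → 0x1572 (hexadecimal)
0x1572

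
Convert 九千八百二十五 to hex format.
Convert 九千八百二十五 (Chinese numeral) → 9×1000 + 8×100 + 2×10 + 5 = 9825 (decimal)
Convert 9825 (decimal) → 9825 = 2×4096 + 6×256 + 6×16 + 1 → 0x2661 (hexadecimal)
0x2661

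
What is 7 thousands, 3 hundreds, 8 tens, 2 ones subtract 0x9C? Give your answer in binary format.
Convert 7 thousands, 3 hundreds, 8 tens, 2 ones (place-value notation) → 7×1000 + 3×100 + 8×10 + 2 = 7382 (decimal)
Convert 0x9C (hexadecimal) → 9×16 + 12 = 156 (decimal)
Compute 7382 - 156 = 7226
Convert 7226 (decimal) → 7226 = 4096 + 2048 + 1024 + 32 + 16 + 8 + 2 → 0b1110000111010 (binary)
0b1110000111010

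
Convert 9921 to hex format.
Convert 9921 (decimal) → 9921 = 2×4096 + 6×256 + 12×16 + 1 → 0x26C1 (hexadecimal)
0x26C1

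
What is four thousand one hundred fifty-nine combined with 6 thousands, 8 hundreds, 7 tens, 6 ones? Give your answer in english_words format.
Convert four thousand one hundred fifty-nine (English words) → 4×1000 + 1×100 + 59 = 4159 (decimal)
Convert 6 thousands, 8 hundreds, 7 tens, 6 ones (place-value notation) → 6×1000 + 8×100 + 7×10 + 6 = 6876 (decimal)
Compute 4159 + 6876 = 11035
Convert 11035 (decimal) → 11035 = 11×1000 + 35 → eleven thousand thirty-five (English words)
eleven thousand thirty-five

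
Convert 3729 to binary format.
Convert 3729 (decimal) → 3729 = 2048 + 1024 + 512 + 128 + 16 + 1 → 0b111010010001 (binary)
0b111010010001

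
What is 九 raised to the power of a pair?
Convert 九 (Chinese numeral) → 9 (decimal)
Convert a pair (colloquial) → 2 (decimal)
Compute 9 ^ 2 = 81
81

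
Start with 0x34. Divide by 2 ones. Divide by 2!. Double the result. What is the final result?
Convert 0x34 (hexadecimal) → 3×16 + 4 = 52 (decimal)
Start: 52
Convert 2 ones (place-value notation) → 2 (decimal)
52 ÷ 2 = 26
Convert 2! (factorial) → 2 (decimal)
26 ÷ 2 = 13
13 × 2 = 26
26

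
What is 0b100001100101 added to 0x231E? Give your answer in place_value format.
Convert 0b100001100101 (binary) → 2048 + 64 + 32 + 4 + 1 = 2149 (decimal)
Convert 0x231E (hexadecimal) → 2×4096 + 3×256 + 1×16 + 14 = 8990 (decimal)
Compute 2149 + 8990 = 11139
Convert 11139 (decimal) → 11139 = 11×1000 + 1×100 + 3×10 + 9 → 11 thousands, 1 hundred, 3 tens, 9 ones (place-value notation)
11 thousands, 1 hundred, 3 tens, 9 ones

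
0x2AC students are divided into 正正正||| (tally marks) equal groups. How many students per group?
Convert 0x2AC (hexadecimal) → 2×256 + 10×16 + 12 = 684 (decimal)
Convert 正正正||| (tally marks) → 5 + 5 + 5 + 3 = 18 (decimal)
Compute 684 ÷ 18 = 38
38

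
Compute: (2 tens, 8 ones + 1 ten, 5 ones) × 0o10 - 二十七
Convert 2 tens, 8 ones (place-value notation) → 2×10 + 8 = 28 (decimal)
Convert 1 ten, 5 ones (place-value notation) → 1×10 + 5 = 15 (decimal)
Convert 0o10 (octal) → 1×8 = 8 (decimal)
Convert 二十七 (Chinese numeral) → 2×10 + 7 = 27 (decimal)
Expression in decimal: (28 + 15) × 8 - 27
Parentheses first: 28 + 15 = 43
Multiply: 43 × 8 = 344
Subtract: 344 - 27 = 317
317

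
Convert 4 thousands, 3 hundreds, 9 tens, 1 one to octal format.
Convert 4 thousands, 3 hundreds, 9 tens, 1 one (place-value notation) → 4×1000 + 3×100 + 9×10 + 1 = 4391 (decimal)
Convert 4391 (decimal) → 4391 = 1×4096 + 4×64 + 4×8 + 7 → 0o10447 (octal)
0o10447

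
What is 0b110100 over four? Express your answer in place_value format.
Convert 0b110100 (binary) → 32 + 16 + 4 = 52 (decimal)
Convert four (English words) → 4 (decimal)
Compute 52 ÷ 4 = 13
Convert 13 (decimal) → 13 = 1×10 + 3 → 1 ten, 3 ones (place-value notation)
1 ten, 3 ones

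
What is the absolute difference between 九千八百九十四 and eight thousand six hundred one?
Convert 九千八百九十四 (Chinese numeral) → 9×1000 + 8×100 + 9×10 + 4 = 9894 (decimal)
Convert eight thousand six hundred one (English words) → 8×1000 + 6×100 + 1 = 8601 (decimal)
Compute |9894 - 8601| = 1293
1293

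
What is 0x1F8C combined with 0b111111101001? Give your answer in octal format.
Convert 0x1F8C (hexadecimal) → 1×4096 + 15×256 + 8×16 + 12 = 8076 (decimal)
Convert 0b111111101001 (binary) → 2048 + 1024 + 512 + 256 + 128 + 64 + 32 + 8 + 1 = 4073 (decimal)
Compute 8076 + 4073 = 12149
Convert 12149 (decimal) → 12149 = 2×4096 + 7×512 + 5×64 + 6×8 + 5 → 0o27565 (octal)
0o27565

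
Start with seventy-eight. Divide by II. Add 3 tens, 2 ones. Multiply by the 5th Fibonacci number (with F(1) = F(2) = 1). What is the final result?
Convert seventy-eight (English words) → 78 (decimal)
Start: 78
Convert II (Roman numeral) → 1 + 1 = 2 (decimal)
78 ÷ 2 = 39
Convert 3 tens, 2 ones (place-value notation) → 3×10 + 2 = 32 (decimal)
39 + 32 = 71
Convert the 5th Fibonacci number (with F(1) = F(2) = 1) (Fibonacci index) → 1, 1, 2, 3, 5 → 5 (decimal)
71 × 5 = 355
355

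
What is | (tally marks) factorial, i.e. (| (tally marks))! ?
Convert | (tally marks) → 1 (decimal)
Compute 1! = 1
1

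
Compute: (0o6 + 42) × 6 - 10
Convert 0o6 (octal) → 6 (decimal)
Expression in decimal: (6 + 42) × 6 - 10
Parentheses first: 6 + 42 = 48
Multiply: 48 × 6 = 288
Subtract: 288 - 10 = 278
278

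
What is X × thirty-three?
Convert X (Roman numeral) → 10 (decimal)
Convert thirty-three (English words) → 33 (decimal)
Compute 10 × 33 = 330
330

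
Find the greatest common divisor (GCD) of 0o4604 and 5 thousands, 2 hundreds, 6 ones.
Convert 0o4604 (octal) → 4×512 + 6×64 + 4 = 2436 (decimal)
Convert 5 thousands, 2 hundreds, 6 ones (place-value notation) → 5×1000 + 2×100 + 6 = 5206 (decimal)
Compute gcd(2436, 5206) = 2
2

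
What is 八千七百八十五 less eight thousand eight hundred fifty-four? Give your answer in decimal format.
Convert 八千七百八十五 (Chinese numeral) → 8×1000 + 7×100 + 8×10 + 5 = 8785 (decimal)
Convert eight thousand eight hundred fifty-four (English words) → 8×1000 + 8×100 + 54 = 8854 (decimal)
Compute 8785 - 8854 = -69
-69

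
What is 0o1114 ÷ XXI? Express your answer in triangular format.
Convert 0o1114 (octal) → 1×512 + 1×64 + 1×8 + 4 = 588 (decimal)
Convert XXI (Roman numeral) → 10 + 10 + 1 = 21 (decimal)
Compute 588 ÷ 21 = 28
Convert 28 (decimal) → 28 = 7×8/2 → the 7th triangular number (triangular index)
the 7th triangular number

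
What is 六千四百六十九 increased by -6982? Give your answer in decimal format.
Convert 六千四百六十九 (Chinese numeral) → 6×1000 + 4×100 + 6×10 + 9 = 6469 (decimal)
Compute 6469 + -6982 = -513
-513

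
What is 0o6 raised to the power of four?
Convert 0o6 (octal) → 6 (decimal)
Convert four (English words) → 4 (decimal)
Compute 6 ^ 4 = 1296
1296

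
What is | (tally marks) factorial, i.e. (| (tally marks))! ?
Convert | (tally marks) → 1 (decimal)
Compute 1! = 1
1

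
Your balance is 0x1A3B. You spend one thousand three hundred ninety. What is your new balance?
Convert 0x1A3B (hexadecimal) → 1×4096 + 10×256 + 3×16 + 11 = 6715 (decimal)
Convert one thousand three hundred ninety (English words) → 1×1000 + 3×100 + 90 = 1390 (decimal)
Compute 6715 - 1390 = 5325
5325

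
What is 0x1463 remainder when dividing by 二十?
Convert 0x1463 (hexadecimal) → 1×4096 + 4×256 + 6×16 + 3 = 5219 (decimal)
Convert 二十 (Chinese numeral) → 2×10 = 20 (decimal)
Compute 5219 mod 20 = 19
19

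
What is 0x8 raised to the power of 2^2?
Convert 0x8 (hexadecimal) → 8 (decimal)
Convert 2^2 (power) → 4 (decimal)
Compute 8 ^ 4 = 4096
4096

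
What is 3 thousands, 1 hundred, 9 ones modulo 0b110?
Convert 3 thousands, 1 hundred, 9 ones (place-value notation) → 3×1000 + 1×100 + 9 = 3109 (decimal)
Convert 0b110 (binary) → 4 + 2 = 6 (decimal)
Compute 3109 mod 6 = 1
1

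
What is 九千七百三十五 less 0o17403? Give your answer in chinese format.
Convert 九千七百三十五 (Chinese numeral) → 9×1000 + 7×100 + 3×10 + 5 = 9735 (decimal)
Convert 0o17403 (octal) → 1×4096 + 7×512 + 4×64 + 3 = 7939 (decimal)
Compute 9735 - 7939 = 1796
Convert 1796 (decimal) → 1796 = 1×1000 + 7×100 + 9×10 + 6 → 一千七百九十六 (Chinese numeral)
一千七百九十六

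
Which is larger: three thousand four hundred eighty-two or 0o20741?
Convert three thousand four hundred eighty-two (English words) → 3×1000 + 4×100 + 82 = 3482 (decimal)
Convert 0o20741 (octal) → 2×4096 + 7×64 + 4×8 + 1 = 8673 (decimal)
Compare 3482 vs 8673: larger = 8673
8673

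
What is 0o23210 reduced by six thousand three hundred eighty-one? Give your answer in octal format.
Convert 0o23210 (octal) → 2×4096 + 3×512 + 2×64 + 1×8 = 9864 (decimal)
Convert six thousand three hundred eighty-one (English words) → 6×1000 + 3×100 + 81 = 6381 (decimal)
Compute 9864 - 6381 = 3483
Convert 3483 (decimal) → 3483 = 6×512 + 6×64 + 3×8 + 3 → 0o6633 (octal)
0o6633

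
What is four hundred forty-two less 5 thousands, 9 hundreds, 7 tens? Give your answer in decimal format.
Convert four hundred forty-two (English words) → 4×100 + 42 = 442 (decimal)
Convert 5 thousands, 9 hundreds, 7 tens (place-value notation) → 5×1000 + 9×100 + 7×10 = 5970 (decimal)
Compute 442 - 5970 = -5528
-5528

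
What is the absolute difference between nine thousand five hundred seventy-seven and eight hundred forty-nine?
Convert nine thousand five hundred seventy-seven (English words) → 9×1000 + 5×100 + 77 = 9577 (decimal)
Convert eight hundred forty-nine (English words) → 8×100 + 49 = 849 (decimal)
Compute |9577 - 849| = 8728
8728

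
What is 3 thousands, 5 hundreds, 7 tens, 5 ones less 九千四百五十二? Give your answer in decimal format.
Convert 3 thousands, 5 hundreds, 7 tens, 5 ones (place-value notation) → 3×1000 + 5×100 + 7×10 + 5 = 3575 (decimal)
Convert 九千四百五十二 (Chinese numeral) → 9×1000 + 4×100 + 5×10 + 2 = 9452 (decimal)
Compute 3575 - 9452 = -5877
-5877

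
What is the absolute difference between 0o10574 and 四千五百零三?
Convert 0o10574 (octal) → 1×4096 + 5×64 + 7×8 + 4 = 4476 (decimal)
Convert 四千五百零三 (Chinese numeral) → 4×1000 + 5×100 + 3 = 4503 (decimal)
Compute |4476 - 4503| = 27
27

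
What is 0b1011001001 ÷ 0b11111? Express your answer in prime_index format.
Convert 0b1011001001 (binary) → 512 + 128 + 64 + 8 + 1 = 713 (decimal)
Convert 0b11111 (binary) → 16 + 8 + 4 + 2 + 1 = 31 (decimal)
Compute 713 ÷ 31 = 23
Convert 23 (decimal) → the 9th prime (prime index)
the 9th prime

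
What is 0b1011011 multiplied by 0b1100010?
Convert 0b1011011 (binary) → 64 + 16 + 8 + 2 + 1 = 91 (decimal)
Convert 0b1100010 (binary) → 64 + 32 + 2 = 98 (decimal)
Compute 91 × 98 = 8918
8918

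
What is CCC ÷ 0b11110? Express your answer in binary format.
Convert CCC (Roman numeral) → 100 + 100 + 100 = 300 (decimal)
Convert 0b11110 (binary) → 16 + 8 + 4 + 2 = 30 (decimal)
Compute 300 ÷ 30 = 10
Convert 10 (decimal) → 10 = 8 + 2 → 0b1010 (binary)
0b1010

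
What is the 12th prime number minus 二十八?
The 12th prime number = 37
Convert 二十八 (Chinese numeral) → 2×10 + 8 = 28 (decimal)
Compute 37 - 28 = 9
9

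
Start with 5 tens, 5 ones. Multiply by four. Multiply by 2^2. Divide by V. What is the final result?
Convert 5 tens, 5 ones (place-value notation) → 5×10 + 5 = 55 (decimal)
Start: 55
Convert four (English words) → 4 (decimal)
55 × 4 = 220
Convert 2^2 (power) → 4 (decimal)
220 × 4 = 880
Convert V (Roman numeral) → 5 (decimal)
880 ÷ 5 = 176
176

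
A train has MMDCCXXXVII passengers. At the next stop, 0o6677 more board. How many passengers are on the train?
Convert MMDCCXXXVII (Roman numeral) → 1000 + 1000 + 500 + 100 + 100 + 10 + 10 + 10 + 5 + 1 + 1 = 2737 (decimal)
Convert 0o6677 (octal) → 6×512 + 6×64 + 7×8 + 7 = 3519 (decimal)
Compute 2737 + 3519 = 6256
6256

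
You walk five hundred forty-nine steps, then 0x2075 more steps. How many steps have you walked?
Convert five hundred forty-nine (English words) → 5×100 + 49 = 549 (decimal)
Convert 0x2075 (hexadecimal) → 2×4096 + 7×16 + 5 = 8309 (decimal)
Compute 549 + 8309 = 8858
8858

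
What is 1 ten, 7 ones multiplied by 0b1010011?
Convert 1 ten, 7 ones (place-value notation) → 1×10 + 7 = 17 (decimal)
Convert 0b1010011 (binary) → 64 + 16 + 2 + 1 = 83 (decimal)
Compute 17 × 83 = 1411
1411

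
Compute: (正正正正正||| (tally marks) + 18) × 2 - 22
Convert 正正正正正||| (tally marks) → 5 + 5 + 5 + 5 + 5 + 3 = 28 (decimal)
Expression in decimal: (28 + 18) × 2 - 22
Parentheses first: 28 + 18 = 46
Multiply: 46 × 2 = 92
Subtract: 92 - 22 = 70
70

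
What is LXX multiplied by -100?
Convert LXX (Roman numeral) → 50 + 10 + 10 = 70 (decimal)
Compute 70 × -100 = -7000
-7000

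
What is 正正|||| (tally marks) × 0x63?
Convert 正正|||| (tally marks) → 5 + 5 + 4 = 14 (decimal)
Convert 0x63 (hexadecimal) → 6×16 + 3 = 99 (decimal)
Compute 14 × 99 = 1386
1386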